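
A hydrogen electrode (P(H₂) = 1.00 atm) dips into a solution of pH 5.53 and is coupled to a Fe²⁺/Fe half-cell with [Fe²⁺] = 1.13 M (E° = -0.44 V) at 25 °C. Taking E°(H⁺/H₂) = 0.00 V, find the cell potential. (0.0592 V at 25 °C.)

0.11 V

The hydrogen couple is the cathode, so E°_cell = 0.44 V; n = 2.
[H⁺] = 10^(−5.53) = 3 × 10^-6 M, and Q = [Fe²⁺]·P(H₂) / [H⁺]^2 = 1.3 × 10^11.
E = E° − (0.0592/2) log Q = 0.44 − (0.0592/2)(11.113) = 0.111 V.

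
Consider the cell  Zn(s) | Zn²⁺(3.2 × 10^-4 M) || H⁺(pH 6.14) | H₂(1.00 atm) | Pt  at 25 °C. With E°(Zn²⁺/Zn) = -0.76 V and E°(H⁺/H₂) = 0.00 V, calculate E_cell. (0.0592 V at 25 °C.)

0.50 V

The hydrogen couple is the cathode, so E°_cell = 0.76 V; n = 2.
[H⁺] = 10^(−6.14) = 7.2 × 10^-7 M, and Q = [Zn²⁺]·P(H₂) / [H⁺]^2 = 6.1 × 10^8.
E = E° − (0.0592/2) log Q = 0.76 − (0.0592/2)(8.785) = 0.500 V.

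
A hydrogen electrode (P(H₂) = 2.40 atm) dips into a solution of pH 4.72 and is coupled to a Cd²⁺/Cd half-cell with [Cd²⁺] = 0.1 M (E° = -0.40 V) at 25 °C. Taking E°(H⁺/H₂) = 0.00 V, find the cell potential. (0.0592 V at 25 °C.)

0.14 V

The hydrogen couple is the cathode, so E°_cell = 0.40 V; n = 2.
[H⁺] = 10^(−4.72) = 1.9 × 10^-5 M, and Q = [Cd²⁺]·P(H₂) / [H⁺]^2 = 6.61 × 10^8.
E = E° − (0.0592/2) log Q = 0.40 − (0.0592/2)(8.820) = 0.139 V.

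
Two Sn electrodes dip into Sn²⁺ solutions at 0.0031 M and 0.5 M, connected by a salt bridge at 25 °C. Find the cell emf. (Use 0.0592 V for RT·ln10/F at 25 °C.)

Both half-cells are Sn²⁺/Sn, so E°_cell = 0. The concentrated side is the cathode; the cell reaction moves Sn²⁺ from high to low concentration with n = 2.
Q = [Sn²⁺]_dilute/[Sn²⁺]_conc = 0.0031/0.5 = 0.00620.
E = 0 − (0.0592/2) log Q = −(0.0592/2)(-2.208) = 0.0654 V.

0.065 V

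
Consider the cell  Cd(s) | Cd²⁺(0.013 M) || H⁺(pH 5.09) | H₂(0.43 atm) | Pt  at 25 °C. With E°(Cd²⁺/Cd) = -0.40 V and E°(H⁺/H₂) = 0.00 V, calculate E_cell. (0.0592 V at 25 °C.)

0.17 V

The hydrogen couple is the cathode, so E°_cell = 0.40 V; n = 2.
[H⁺] = 10^(−5.09) = 8.1 × 10^-6 M, and Q = [Cd²⁺]·P(H₂) / [H⁺]^2 = 8.46 × 10^7.
E = E° − (0.0592/2) log Q = 0.40 − (0.0592/2)(7.927) = 0.165 V.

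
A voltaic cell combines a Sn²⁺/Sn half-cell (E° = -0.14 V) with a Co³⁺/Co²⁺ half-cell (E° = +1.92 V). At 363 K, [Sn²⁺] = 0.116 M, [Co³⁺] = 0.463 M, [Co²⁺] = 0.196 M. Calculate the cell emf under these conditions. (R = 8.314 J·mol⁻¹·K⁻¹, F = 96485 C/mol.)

The Co³⁺/Co²⁺ couple has the higher reduction potential and acts as the cathode, so E°_cell = +1.92 − (-0.14) = 2.06 V.
Balancing electrons gives n = 2; the reaction quotient is Q = [Sn²⁺]·[Co²⁺]^2/[Co³⁺]^2 = 0.0208.
E = E° − (RT/nF) ln Q = 2.06 − (8.314×363)/(2×96485) × (-3.873) = 2.060 + 0.061 = 2.121 V.

2.12 V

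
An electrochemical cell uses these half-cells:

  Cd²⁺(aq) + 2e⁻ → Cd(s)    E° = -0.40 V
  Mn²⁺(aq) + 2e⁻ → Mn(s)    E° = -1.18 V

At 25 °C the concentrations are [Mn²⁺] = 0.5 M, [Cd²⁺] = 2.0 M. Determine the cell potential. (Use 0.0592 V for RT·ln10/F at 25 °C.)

0.798 V

The Cd²⁺/Cd couple has the higher reduction potential and acts as the cathode, so E°_cell = -0.40 − (-1.18) = 0.78 V.
Balancing electrons gives n = 2; the reaction quotient is Q = [Mn²⁺]/[Cd²⁺] = 0.250.
At 25 °C, E = E° − (0.0592/n) log Q = 0.78 − (0.0592/2)(-0.602) = 0.780 + 0.018 = 0.798 V.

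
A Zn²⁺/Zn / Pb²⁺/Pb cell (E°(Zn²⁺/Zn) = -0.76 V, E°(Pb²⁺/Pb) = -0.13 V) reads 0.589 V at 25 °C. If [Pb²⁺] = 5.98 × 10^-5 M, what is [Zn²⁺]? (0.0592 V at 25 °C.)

From the Nernst equation, log Q = n(E° − E)/0.0592 = 2(0.63 − 0.589)/0.0592 = 1.385, so Q = 24.3.
With Q = [Zn²⁺]/[Pb²⁺] and the known concentrations, [Zn²⁺] in the numerator gives [Zn²⁺] = 0.0015 M.

0.0015 M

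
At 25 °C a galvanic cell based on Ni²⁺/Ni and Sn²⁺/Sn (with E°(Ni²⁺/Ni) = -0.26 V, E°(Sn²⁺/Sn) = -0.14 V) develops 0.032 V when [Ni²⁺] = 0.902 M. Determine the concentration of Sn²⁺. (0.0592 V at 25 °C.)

9.6 × 10^-4 M

From the Nernst equation, log Q = n(E° − E)/0.0592 = 2(0.12 − 0.032)/0.0592 = 2.973, so Q = 940.
With Q = [Ni²⁺]/[Sn²⁺] and the known concentrations, [Sn²⁺] in the denominator gives [Sn²⁺] = 9.6 × 10^-4 M.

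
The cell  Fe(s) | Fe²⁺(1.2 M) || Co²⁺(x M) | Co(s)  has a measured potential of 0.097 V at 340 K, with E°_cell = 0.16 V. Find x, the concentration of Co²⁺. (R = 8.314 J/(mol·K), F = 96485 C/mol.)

0.016 M

From the Nernst equation, ln Q = nF(E° − E)/RT = 2×96485×(0.16 − 0.097)/(8.314×340) = 4.301, so Q = 73.8.
With Q = [Fe²⁺]/[Co²⁺] and the known concentrations, [Co²⁺] in the denominator gives [Co²⁺] = 0.016 M.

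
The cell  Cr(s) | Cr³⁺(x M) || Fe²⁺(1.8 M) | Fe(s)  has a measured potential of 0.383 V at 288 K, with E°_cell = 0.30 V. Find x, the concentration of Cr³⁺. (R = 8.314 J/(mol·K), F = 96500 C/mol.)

From the Nernst equation, ln Q = nF(E° − E)/RT = 6×96500×(0.30 − 0.383)/(8.314×288) = -20.070, so Q = 1.92 × 10^-9.
With Q = [Cr³⁺]^2/[Fe²⁺]^3 and the known concentrations, [Cr³⁺]^2 in the numerator gives [Cr³⁺] = 1.1 × 10^-4 M.

1.1 × 10^-4 M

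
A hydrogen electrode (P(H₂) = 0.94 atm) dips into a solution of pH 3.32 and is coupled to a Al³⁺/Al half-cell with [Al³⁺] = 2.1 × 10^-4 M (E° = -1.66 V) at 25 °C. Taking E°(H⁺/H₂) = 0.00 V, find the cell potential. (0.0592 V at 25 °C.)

The hydrogen couple is the cathode, so E°_cell = 1.66 V; n = 6.
[H⁺] = 10^(−3.32) = 4.8 × 10^-4 M, and Q = [Al³⁺]^2·P(H₂)^3 / [H⁺]^6 = 3.05 × 10^12.
E = E° − (0.0592/6) log Q = 1.66 − (0.0592/6)(12.484) = 1.537 V.

1.54 V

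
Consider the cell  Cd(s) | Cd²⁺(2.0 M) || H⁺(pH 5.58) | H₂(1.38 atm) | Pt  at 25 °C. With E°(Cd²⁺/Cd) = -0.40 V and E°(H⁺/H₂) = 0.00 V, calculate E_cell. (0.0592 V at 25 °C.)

0.057 V

The hydrogen couple is the cathode, so E°_cell = 0.40 V; n = 2.
[H⁺] = 10^(−5.58) = 2.6 × 10^-6 M, and Q = [Cd²⁺]·P(H₂) / [H⁺]^2 = 3.99 × 10^11.
E = E° − (0.0592/2) log Q = 0.40 − (0.0592/2)(11.601) = 0.057 V.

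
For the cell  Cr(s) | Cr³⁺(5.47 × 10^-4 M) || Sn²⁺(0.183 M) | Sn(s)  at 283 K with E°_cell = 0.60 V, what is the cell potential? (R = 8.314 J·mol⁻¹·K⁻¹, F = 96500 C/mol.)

Balancing electrons gives n = 6; the reaction quotient is Q = [Cr³⁺]^2/[Sn²⁺]^3 = 4.88 × 10^-5.
E = E° − (RT/nF) ln Q = 0.60 − (8.314×283)/(6×96500) × (-9.927) = 0.600 + 0.040 = 0.640 V.

0.640 V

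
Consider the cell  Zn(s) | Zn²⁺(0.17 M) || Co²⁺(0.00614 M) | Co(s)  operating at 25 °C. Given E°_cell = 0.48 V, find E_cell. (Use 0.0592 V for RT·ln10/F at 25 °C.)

Balancing electrons gives n = 2; the reaction quotient is Q = [Zn²⁺]/[Co²⁺] = 27.7.
At 25 °C, E = E° − (0.0592/n) log Q = 0.48 − (0.0592/2)(1.442) = 0.480 − 0.043 = 0.437 V.

0.437 V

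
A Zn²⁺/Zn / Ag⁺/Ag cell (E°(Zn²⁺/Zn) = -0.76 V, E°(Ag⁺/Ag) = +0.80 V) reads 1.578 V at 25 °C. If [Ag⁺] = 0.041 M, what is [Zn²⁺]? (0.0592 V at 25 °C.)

From the Nernst equation, log Q = n(E° − E)/0.0592 = 2(1.56 − 1.578)/0.0592 = -0.608, so Q = 0.247.
With Q = [Zn²⁺]/[Ag⁺]^2 and the known concentrations, [Zn²⁺] in the numerator gives [Zn²⁺] = 4.1 × 10^-4 M.

4.1 × 10^-4 M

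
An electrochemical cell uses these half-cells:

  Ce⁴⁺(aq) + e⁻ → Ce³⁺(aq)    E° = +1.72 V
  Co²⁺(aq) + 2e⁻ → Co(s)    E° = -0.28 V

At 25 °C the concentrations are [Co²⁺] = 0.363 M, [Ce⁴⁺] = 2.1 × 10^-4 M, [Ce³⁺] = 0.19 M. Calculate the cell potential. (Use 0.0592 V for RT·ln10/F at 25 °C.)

The Ce⁴⁺/Ce³⁺ couple has the higher reduction potential and acts as the cathode, so E°_cell = +1.72 − (-0.28) = 2.00 V.
Balancing electrons gives n = 2; the reaction quotient is Q = [Co²⁺]·[Ce³⁺]^2/[Ce⁴⁺]^2 = 2.97 × 10^5.
At 25 °C, E = E° − (0.0592/n) log Q = 2.00 − (0.0592/2)(5.473) = 2.000 − 0.162 = 1.838 V.

1.84 V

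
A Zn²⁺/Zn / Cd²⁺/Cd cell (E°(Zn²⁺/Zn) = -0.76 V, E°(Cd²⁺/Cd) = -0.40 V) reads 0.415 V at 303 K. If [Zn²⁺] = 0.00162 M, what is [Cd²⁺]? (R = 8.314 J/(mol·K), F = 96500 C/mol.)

From the Nernst equation, ln Q = nF(E° − E)/RT = 2×96500×(0.36 − 0.415)/(8.314×303) = -4.214, so Q = 0.0148.
With Q = [Zn²⁺]/[Cd²⁺] and the known concentrations, [Cd²⁺] in the denominator gives [Cd²⁺] = 0.11 M.

0.11 M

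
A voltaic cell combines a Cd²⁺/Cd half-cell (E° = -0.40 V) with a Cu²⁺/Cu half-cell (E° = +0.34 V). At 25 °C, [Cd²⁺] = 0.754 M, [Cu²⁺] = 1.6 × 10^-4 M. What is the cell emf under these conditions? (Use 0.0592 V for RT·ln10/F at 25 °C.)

The Cu²⁺/Cu couple has the higher reduction potential and acts as the cathode, so E°_cell = +0.34 − (-0.40) = 0.74 V.
Balancing electrons gives n = 2; the reaction quotient is Q = [Cd²⁺]/[Cu²⁺] = 4710.
At 25 °C, E = E° − (0.0592/n) log Q = 0.74 − (0.0592/2)(3.673) = 0.740 − 0.109 = 0.631 V.

0.631 V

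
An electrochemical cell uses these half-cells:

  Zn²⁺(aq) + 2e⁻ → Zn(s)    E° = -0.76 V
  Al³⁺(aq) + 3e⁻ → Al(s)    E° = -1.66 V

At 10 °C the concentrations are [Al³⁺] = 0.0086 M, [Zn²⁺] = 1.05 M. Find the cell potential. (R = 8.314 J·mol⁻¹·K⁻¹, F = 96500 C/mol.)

0.939 V

The Zn²⁺/Zn couple has the higher reduction potential and acts as the cathode, so E°_cell = -0.76 − (-1.66) = 0.90 V.
Balancing electrons gives n = 6; the reaction quotient is Q = [Al³⁺]^2/[Zn²⁺]^3 = 6.39 × 10^-5.
E = E° − (RT/nF) ln Q = 0.90 − (8.314×283)/(6×96500) × (-9.658) = 0.900 + 0.039 = 0.939 V.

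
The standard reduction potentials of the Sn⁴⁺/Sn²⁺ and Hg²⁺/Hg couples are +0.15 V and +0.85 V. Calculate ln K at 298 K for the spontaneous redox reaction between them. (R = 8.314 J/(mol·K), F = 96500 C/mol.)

ln K = 54.5

E°_cell = +0.85 − (+0.15) = 0.70 V, with n = 2 electrons transferred.
At equilibrium E = 0, so the Nernst equation gives ln K = nFE°/RT = (2)(96500)(0.70)/((8.314)(298)) = 54.53.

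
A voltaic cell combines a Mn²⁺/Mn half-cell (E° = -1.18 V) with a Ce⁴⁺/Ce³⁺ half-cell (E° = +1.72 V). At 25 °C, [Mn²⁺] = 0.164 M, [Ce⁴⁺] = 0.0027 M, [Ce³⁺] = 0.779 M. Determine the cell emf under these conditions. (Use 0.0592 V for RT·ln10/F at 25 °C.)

The Ce⁴⁺/Ce³⁺ couple has the higher reduction potential and acts as the cathode, so E°_cell = +1.72 − (-1.18) = 2.90 V.
Balancing electrons gives n = 2; the reaction quotient is Q = [Mn²⁺]·[Ce³⁺]^2/[Ce⁴⁺]^2 = 1.37 × 10^4.
At 25 °C, E = E° − (0.0592/n) log Q = 2.90 − (0.0592/2)(4.135) = 2.900 − 0.122 = 2.778 V.

2.78 V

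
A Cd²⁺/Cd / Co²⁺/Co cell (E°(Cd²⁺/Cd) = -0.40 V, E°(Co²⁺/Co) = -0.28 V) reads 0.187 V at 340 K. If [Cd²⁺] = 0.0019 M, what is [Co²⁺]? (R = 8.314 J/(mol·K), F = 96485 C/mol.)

0.18 M

From the Nernst equation, ln Q = nF(E° − E)/RT = 2×96485×(0.12 − 0.187)/(8.314×340) = -4.574, so Q = 0.0103.
With Q = [Cd²⁺]/[Co²⁺] and the known concentrations, [Co²⁺] in the denominator gives [Co²⁺] = 0.18 M.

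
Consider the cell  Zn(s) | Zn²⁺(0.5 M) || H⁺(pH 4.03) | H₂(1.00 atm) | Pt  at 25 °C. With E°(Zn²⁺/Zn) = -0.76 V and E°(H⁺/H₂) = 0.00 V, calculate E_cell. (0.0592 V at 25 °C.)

0.53 V

The hydrogen couple is the cathode, so E°_cell = 0.76 V; n = 2.
[H⁺] = 10^(−4.03) = 9.3 × 10^-5 M, and Q = [Zn²⁺]·P(H₂) / [H⁺]^2 = 5.74 × 10^7.
E = E° − (0.0592/2) log Q = 0.76 − (0.0592/2)(7.759) = 0.530 V.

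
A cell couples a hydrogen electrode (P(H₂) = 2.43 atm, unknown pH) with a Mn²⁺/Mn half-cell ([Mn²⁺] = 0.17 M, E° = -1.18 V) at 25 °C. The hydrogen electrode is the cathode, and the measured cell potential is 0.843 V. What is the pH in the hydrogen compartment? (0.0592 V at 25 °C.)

E°_cell = 1.18 V and n = 2.
log Q = n(E° − E)/0.0592 = 2×(1.18 − 0.843)/0.0592 = 11.385.
With Q = [Mn²⁺]·P(H₂) / [H⁺]^2, solving for [H⁺] gives log[H⁺] = -5.885, so pH = 5.88.

pH = 5.88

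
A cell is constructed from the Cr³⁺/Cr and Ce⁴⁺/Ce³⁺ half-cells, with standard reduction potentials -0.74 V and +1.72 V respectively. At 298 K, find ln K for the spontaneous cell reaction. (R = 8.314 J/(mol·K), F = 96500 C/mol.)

E°_cell = +1.72 − (-0.74) = 2.46 V, with n = 3 electrons transferred.
At equilibrium E = 0, so the Nernst equation gives ln K = nFE°/RT = (3)(96500)(2.46)/((8.314)(298)) = 287.45.

ln K = 287.4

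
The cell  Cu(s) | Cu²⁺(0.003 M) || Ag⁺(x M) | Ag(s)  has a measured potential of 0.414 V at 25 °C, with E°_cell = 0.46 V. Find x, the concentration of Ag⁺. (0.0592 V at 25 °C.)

0.0092 M

From the Nernst equation, log Q = n(E° − E)/0.0592 = 2(0.46 − 0.414)/0.0592 = 1.554, so Q = 35.8.
With Q = [Cu²⁺]/[Ag⁺]^2 and the known concentrations, [Ag⁺]^2 in the denominator gives [Ag⁺] = 0.0092 M.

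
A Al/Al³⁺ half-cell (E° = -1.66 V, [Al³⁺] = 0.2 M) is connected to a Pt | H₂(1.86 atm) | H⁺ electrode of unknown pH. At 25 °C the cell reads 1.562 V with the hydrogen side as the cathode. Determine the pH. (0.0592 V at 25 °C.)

pH = 1.75

E°_cell = 1.66 V and n = 6.
log Q = n(E° − E)/0.0592 = 6×(1.66 − 1.562)/0.0592 = 9.932.
With Q = [Al³⁺]^2·P(H₂)^3 / [H⁺]^6, solving for [H⁺] gives log[H⁺] = -1.754, so pH = 1.75.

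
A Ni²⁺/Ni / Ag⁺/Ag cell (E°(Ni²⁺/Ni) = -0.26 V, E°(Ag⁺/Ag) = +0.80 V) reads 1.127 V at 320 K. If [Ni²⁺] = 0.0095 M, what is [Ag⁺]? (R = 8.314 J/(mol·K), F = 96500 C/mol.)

From the Nernst equation, ln Q = nF(E° − E)/RT = 2×96500×(1.06 − 1.127)/(8.314×320) = -4.860, so Q = 0.00775.
With Q = [Ni²⁺]/[Ag⁺]^2 and the known concentrations, [Ag⁺]^2 in the denominator gives [Ag⁺] = 1.1 M.

1.1 M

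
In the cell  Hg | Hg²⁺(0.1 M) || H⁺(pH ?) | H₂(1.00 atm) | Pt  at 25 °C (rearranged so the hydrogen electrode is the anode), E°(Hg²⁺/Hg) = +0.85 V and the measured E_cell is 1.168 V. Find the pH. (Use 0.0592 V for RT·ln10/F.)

E°_cell = 0.85 V and n = 2.
log Q = n(E° − E)/0.0592 = 2×(0.85 − 1.168)/0.0592 = -10.743.
With Q = [H⁺]^2 / ([Hg²⁺]·P(H₂)), solving for [H⁺] gives log[H⁺] = -5.872, so pH = 5.87.

pH = 5.87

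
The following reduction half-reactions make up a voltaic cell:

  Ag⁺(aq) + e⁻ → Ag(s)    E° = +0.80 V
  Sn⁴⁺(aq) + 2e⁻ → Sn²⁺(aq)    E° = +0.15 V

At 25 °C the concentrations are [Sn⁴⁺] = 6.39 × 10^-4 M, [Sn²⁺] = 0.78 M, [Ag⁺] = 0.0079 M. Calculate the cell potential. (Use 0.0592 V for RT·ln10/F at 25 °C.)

The Ag⁺/Ag couple has the higher reduction potential and acts as the cathode, so E°_cell = +0.80 − (+0.15) = 0.65 V.
Balancing electrons gives n = 2; the reaction quotient is Q = [Sn⁴⁺]/([Sn²⁺]·[Ag⁺]^2) = 13.1.
At 25 °C, E = E° − (0.0592/n) log Q = 0.65 − (0.0592/2)(1.118) = 0.650 − 0.033 = 0.617 V.

0.617 V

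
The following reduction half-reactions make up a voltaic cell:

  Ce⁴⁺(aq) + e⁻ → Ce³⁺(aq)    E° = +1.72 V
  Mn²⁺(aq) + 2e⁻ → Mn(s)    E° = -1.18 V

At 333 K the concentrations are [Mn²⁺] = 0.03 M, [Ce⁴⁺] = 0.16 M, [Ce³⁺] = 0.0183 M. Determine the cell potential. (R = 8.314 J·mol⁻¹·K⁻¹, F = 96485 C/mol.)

The Ce⁴⁺/Ce³⁺ couple has the higher reduction potential and acts as the cathode, so E°_cell = +1.72 − (-1.18) = 2.90 V.
Balancing electrons gives n = 2; the reaction quotient is Q = [Mn²⁺]·[Ce³⁺]^2/[Ce⁴⁺]^2 = 3.92 × 10^-4.
E = E° − (RT/nF) ln Q = 2.90 − (8.314×333)/(2×96485) × (-7.843) = 2.900 + 0.113 = 3.013 V.

3.01 V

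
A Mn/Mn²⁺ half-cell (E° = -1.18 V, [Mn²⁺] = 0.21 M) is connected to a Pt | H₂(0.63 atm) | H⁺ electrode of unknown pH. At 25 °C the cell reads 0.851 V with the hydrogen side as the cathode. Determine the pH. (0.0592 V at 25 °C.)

pH = 6.00

E°_cell = 1.18 V and n = 2.
log Q = n(E° − E)/0.0592 = 2×(1.18 − 0.851)/0.0592 = 11.115.
With Q = [Mn²⁺]·P(H₂) / [H⁺]^2, solving for [H⁺] gives log[H⁺] = -5.997, so pH = 6.00.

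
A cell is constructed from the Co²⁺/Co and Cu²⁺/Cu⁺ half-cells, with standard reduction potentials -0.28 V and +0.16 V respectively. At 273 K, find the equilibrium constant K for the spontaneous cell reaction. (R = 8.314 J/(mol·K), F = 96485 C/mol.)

1.8 × 10^16

E°_cell = +0.16 − (-0.28) = 0.44 V, with n = 2 electrons transferred.
At equilibrium E = 0, so the Nernst equation gives ln K = nFE°/RT = (2)(96485)(0.44)/((8.314)(273)) = 37.41.
K = e^37.41 = 1.8 × 10^16.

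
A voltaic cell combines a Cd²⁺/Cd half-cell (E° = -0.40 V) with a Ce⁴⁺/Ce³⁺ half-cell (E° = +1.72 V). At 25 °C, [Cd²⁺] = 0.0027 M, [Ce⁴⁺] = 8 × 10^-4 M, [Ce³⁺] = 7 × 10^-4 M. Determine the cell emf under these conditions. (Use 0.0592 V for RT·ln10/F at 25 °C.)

The Ce⁴⁺/Ce³⁺ couple has the higher reduction potential and acts as the cathode, so E°_cell = +1.72 − (-0.40) = 2.12 V.
Balancing electrons gives n = 2; the reaction quotient is Q = [Cd²⁺]·[Ce³⁺]^2/[Ce⁴⁺]^2 = 0.00207.
At 25 °C, E = E° − (0.0592/n) log Q = 2.12 − (0.0592/2)(-2.685) = 2.120 + 0.079 = 2.199 V.

2.20 V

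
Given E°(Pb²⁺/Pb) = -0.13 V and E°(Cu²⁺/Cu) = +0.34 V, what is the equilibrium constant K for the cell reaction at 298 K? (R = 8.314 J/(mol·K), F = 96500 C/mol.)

8 × 10^15

E°_cell = +0.34 − (-0.13) = 0.47 V, with n = 2 electrons transferred.
At equilibrium E = 0, so the Nernst equation gives ln K = nFE°/RT = (2)(96500)(0.47)/((8.314)(298)) = 36.61.
K = e^36.61 = 8 × 10^15.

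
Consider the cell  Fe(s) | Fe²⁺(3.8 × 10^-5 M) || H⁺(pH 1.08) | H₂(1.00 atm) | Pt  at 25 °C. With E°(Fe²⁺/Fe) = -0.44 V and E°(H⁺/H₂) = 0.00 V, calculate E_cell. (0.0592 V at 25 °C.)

0.51 V

The hydrogen couple is the cathode, so E°_cell = 0.44 V; n = 2.
[H⁺] = 10^(−1.08) = 0.083 M, and Q = [Fe²⁺]·P(H₂) / [H⁺]^2 = 0.00549.
E = E° − (0.0592/2) log Q = 0.44 − (0.0592/2)(-2.260) = 0.507 V.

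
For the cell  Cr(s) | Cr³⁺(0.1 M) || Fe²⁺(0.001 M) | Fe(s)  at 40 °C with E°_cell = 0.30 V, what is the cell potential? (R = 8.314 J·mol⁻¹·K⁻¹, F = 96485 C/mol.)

Balancing electrons gives n = 6; the reaction quotient is Q = [Cr³⁺]^2/[Fe²⁺]^3 = 1 × 10^7.
E = E° − (RT/nF) ln Q = 0.30 − (8.314×313)/(6×96485) × (16.118) = 0.300 − 0.072 = 0.228 V.

0.228 V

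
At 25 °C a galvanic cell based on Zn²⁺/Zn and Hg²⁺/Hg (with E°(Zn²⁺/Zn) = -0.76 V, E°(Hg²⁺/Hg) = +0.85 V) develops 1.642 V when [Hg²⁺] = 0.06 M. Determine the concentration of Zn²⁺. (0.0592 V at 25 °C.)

0.005 M

From the Nernst equation, log Q = n(E° − E)/0.0592 = 2(1.61 − 1.642)/0.0592 = -1.081, so Q = 0.0830.
With Q = [Zn²⁺]/[Hg²⁺] and the known concentrations, [Zn²⁺] in the numerator gives [Zn²⁺] = 0.005 M.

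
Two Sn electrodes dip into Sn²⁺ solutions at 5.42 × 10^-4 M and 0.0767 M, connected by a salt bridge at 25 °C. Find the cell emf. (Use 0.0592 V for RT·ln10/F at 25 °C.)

Both half-cells are Sn²⁺/Sn, so E°_cell = 0. The concentrated side is the cathode; the cell reaction moves Sn²⁺ from high to low concentration with n = 2.
Q = [Sn²⁺]_dilute/[Sn²⁺]_conc = 5.42 × 10^-4/0.0767 = 0.00707.
E = 0 − (0.0592/2) log Q = −(0.0592/2)(-2.151) = 0.0637 V.

0.064 V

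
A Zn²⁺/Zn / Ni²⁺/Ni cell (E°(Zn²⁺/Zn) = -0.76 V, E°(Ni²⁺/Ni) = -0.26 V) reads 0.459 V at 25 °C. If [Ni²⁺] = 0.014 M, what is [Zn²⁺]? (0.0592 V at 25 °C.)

0.34 M

From the Nernst equation, log Q = n(E° − E)/0.0592 = 2(0.50 − 0.459)/0.0592 = 1.385, so Q = 24.3.
With Q = [Zn²⁺]/[Ni²⁺] and the known concentrations, [Zn²⁺] in the numerator gives [Zn²⁺] = 0.34 M.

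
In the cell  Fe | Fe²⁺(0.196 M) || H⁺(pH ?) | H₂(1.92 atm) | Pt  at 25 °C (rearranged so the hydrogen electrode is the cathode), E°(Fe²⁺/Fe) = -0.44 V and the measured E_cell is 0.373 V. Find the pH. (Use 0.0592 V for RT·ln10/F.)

pH = 1.34

E°_cell = 0.44 V and n = 2.
log Q = n(E° − E)/0.0592 = 2×(0.44 − 0.373)/0.0592 = 2.264.
With Q = [Fe²⁺]·P(H₂) / [H⁺]^2, solving for [H⁺] gives log[H⁺] = -1.344, so pH = 1.34.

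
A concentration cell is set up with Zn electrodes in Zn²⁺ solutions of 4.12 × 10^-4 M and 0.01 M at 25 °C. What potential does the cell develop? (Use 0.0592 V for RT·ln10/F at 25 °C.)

0.041 V

Both half-cells are Zn²⁺/Zn, so E°_cell = 0. The concentrated side is the cathode; the cell reaction moves Zn²⁺ from high to low concentration with n = 2.
Q = [Zn²⁺]_dilute/[Zn²⁺]_conc = 4.12 × 10^-4/0.01 = 0.0412.
E = 0 − (0.0592/2) log Q = −(0.0592/2)(-1.385) = 0.0410 V.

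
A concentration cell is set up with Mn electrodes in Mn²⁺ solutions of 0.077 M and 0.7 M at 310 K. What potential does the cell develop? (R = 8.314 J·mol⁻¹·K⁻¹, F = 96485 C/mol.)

0.029 V

Both half-cells are Mn²⁺/Mn, so E°_cell = 0. The concentrated side is the cathode; the cell reaction moves Mn²⁺ from high to low concentration with n = 2.
Q = [Mn²⁺]_dilute/[Mn²⁺]_conc = 0.077/0.7 = 0.110.
E = 0 − (RT/nF) ln Q = −((8.314×310)/(2×96485))(-2.207) = 0.0295 V.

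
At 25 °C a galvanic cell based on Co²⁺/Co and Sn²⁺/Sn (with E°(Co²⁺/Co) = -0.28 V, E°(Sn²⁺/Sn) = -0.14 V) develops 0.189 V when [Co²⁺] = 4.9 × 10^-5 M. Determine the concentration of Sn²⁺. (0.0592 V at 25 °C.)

0.0022 M

From the Nernst equation, log Q = n(E° − E)/0.0592 = 2(0.14 − 0.189)/0.0592 = -1.655, so Q = 0.0221.
With Q = [Co²⁺]/[Sn²⁺] and the known concentrations, [Sn²⁺] in the denominator gives [Sn²⁺] = 0.0022 M.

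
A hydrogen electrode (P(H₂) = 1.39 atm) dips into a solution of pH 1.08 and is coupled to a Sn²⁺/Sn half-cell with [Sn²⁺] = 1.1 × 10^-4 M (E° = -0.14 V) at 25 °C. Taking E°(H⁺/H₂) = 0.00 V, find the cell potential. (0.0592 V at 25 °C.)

The hydrogen couple is the cathode, so E°_cell = 0.14 V; n = 2.
[H⁺] = 10^(−1.08) = 0.083 M, and Q = [Sn²⁺]·P(H₂) / [H⁺]^2 = 0.0221.
E = E° − (0.0592/2) log Q = 0.14 − (0.0592/2)(-1.656) = 0.189 V.

0.19 V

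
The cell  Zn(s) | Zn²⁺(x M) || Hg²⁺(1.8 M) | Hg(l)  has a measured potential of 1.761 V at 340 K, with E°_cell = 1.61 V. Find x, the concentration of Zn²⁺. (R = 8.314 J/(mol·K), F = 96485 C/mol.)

From the Nernst equation, ln Q = nF(E° − E)/RT = 2×96485×(1.61 − 1.761)/(8.314×340) = -10.308, so Q = 3.34 × 10^-5.
With Q = [Zn²⁺]/[Hg²⁺] and the known concentrations, [Zn²⁺] in the numerator gives [Zn²⁺] = 6 × 10^-5 M.

6 × 10^-5 M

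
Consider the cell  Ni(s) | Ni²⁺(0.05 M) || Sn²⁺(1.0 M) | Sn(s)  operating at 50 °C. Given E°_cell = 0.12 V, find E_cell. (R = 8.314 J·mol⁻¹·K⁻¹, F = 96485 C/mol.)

0.162 V

Balancing electrons gives n = 2; the reaction quotient is Q = [Ni²⁺]/[Sn²⁺] = 0.0500.
E = E° − (RT/nF) ln Q = 0.12 − (8.314×323)/(2×96485) × (-2.996) = 0.120 + 0.042 = 0.162 V.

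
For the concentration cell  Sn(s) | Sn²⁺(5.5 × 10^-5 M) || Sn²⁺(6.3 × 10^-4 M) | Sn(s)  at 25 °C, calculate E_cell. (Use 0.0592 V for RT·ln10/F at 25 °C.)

Both half-cells are Sn²⁺/Sn, so E°_cell = 0. The concentrated side is the cathode; the cell reaction moves Sn²⁺ from high to low concentration with n = 2.
Q = [Sn²⁺]_dilute/[Sn²⁺]_conc = 5.5 × 10^-5/6.3 × 10^-4 = 0.0873.
E = 0 − (0.0592/2) log Q = −(0.0592/2)(-1.059) = 0.0313 V.

0.031 V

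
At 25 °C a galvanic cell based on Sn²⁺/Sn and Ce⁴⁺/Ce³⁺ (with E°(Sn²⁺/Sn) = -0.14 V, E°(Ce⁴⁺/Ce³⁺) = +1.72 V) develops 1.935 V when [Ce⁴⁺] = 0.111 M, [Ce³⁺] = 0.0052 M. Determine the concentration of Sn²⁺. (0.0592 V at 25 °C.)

From the Nernst equation, log Q = n(E° − E)/0.0592 = 2(1.86 − 1.935)/0.0592 = -2.534, so Q = 0.00293.
With Q = [Sn²⁺]·[Ce³⁺]^2/[Ce⁴⁺]^2 and the known concentrations, [Sn²⁺] in the numerator gives [Sn²⁺] = 1.3 M.

1.3 M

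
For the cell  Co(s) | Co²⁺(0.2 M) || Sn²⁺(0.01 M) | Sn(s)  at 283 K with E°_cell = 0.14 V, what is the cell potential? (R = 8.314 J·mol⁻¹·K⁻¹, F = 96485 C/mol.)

0.103 V

Balancing electrons gives n = 2; the reaction quotient is Q = [Co²⁺]/[Sn²⁺] = 20.0.
E = E° − (RT/nF) ln Q = 0.14 − (8.314×283)/(2×96485) × (2.996) = 0.140 − 0.037 = 0.103 V.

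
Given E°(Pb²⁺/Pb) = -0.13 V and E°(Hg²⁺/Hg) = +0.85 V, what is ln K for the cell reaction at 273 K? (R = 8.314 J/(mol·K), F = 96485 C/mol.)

ln K = 83.3

E°_cell = +0.85 − (-0.13) = 0.98 V, with n = 2 electrons transferred.
At equilibrium E = 0, so the Nernst equation gives ln K = nFE°/RT = (2)(96485)(0.98)/((8.314)(273)) = 83.32.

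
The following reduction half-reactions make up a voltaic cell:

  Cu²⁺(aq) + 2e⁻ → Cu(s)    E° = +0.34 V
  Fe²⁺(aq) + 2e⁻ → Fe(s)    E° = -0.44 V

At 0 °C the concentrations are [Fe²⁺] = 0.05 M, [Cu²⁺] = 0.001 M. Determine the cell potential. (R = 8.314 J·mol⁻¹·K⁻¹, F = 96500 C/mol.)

0.734 V

The Cu²⁺/Cu couple has the higher reduction potential and acts as the cathode, so E°_cell = +0.34 − (-0.44) = 0.78 V.
Balancing electrons gives n = 2; the reaction quotient is Q = [Fe²⁺]/[Cu²⁺] = 50.0.
E = E° − (RT/nF) ln Q = 0.78 − (8.314×273)/(2×96500) × (3.912) = 0.780 − 0.046 = 0.734 V.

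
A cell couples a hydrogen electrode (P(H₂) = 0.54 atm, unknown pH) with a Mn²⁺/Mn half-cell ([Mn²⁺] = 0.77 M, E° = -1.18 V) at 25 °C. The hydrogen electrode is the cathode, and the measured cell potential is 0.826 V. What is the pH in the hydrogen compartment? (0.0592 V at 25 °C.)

E°_cell = 1.18 V and n = 2.
log Q = n(E° − E)/0.0592 = 2×(1.18 − 0.826)/0.0592 = 11.959.
With Q = [Mn²⁺]·P(H₂) / [H⁺]^2, solving for [H⁺] gives log[H⁺] = -6.170, so pH = 6.17.

pH = 6.17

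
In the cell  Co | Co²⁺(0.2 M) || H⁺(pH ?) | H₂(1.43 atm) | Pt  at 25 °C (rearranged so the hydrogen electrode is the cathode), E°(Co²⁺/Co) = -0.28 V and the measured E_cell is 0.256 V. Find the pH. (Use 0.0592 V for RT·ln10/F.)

pH = 0.68

E°_cell = 0.28 V and n = 2.
log Q = n(E° − E)/0.0592 = 2×(0.28 − 0.256)/0.0592 = 0.811.
With Q = [Co²⁺]·P(H₂) / [H⁺]^2, solving for [H⁺] gives log[H⁺] = -0.677, so pH = 0.68.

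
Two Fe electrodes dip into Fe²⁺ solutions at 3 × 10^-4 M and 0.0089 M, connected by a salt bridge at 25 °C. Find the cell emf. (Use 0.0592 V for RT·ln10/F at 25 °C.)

0.044 V

Both half-cells are Fe²⁺/Fe, so E°_cell = 0. The concentrated side is the cathode; the cell reaction moves Fe²⁺ from high to low concentration with n = 2.
Q = [Fe²⁺]_dilute/[Fe²⁺]_conc = 3 × 10^-4/0.0089 = 0.0337.
E = 0 − (0.0592/2) log Q = −(0.0592/2)(-1.472) = 0.0436 V.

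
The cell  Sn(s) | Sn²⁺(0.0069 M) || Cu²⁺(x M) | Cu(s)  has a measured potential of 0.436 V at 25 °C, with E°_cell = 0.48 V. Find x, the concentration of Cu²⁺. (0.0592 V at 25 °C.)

From the Nernst equation, log Q = n(E° − E)/0.0592 = 2(0.48 − 0.436)/0.0592 = 1.486, so Q = 30.7.
With Q = [Sn²⁺]/[Cu²⁺] and the known concentrations, [Cu²⁺] in the denominator gives [Cu²⁺] = 2.3 × 10^-4 M.

2.3 × 10^-4 M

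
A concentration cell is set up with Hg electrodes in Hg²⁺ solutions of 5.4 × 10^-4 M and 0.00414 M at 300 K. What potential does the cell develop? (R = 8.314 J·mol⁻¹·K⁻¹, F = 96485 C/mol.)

Both half-cells are Hg²⁺/Hg, so E°_cell = 0. The concentrated side is the cathode; the cell reaction moves Hg²⁺ from high to low concentration with n = 2.
Q = [Hg²⁺]_dilute/[Hg²⁺]_conc = 5.4 × 10^-4/0.00414 = 0.130.
E = 0 − (RT/nF) ln Q = −((8.314×300)/(2×96485))(-2.037) = 0.0263 V.

0.026 V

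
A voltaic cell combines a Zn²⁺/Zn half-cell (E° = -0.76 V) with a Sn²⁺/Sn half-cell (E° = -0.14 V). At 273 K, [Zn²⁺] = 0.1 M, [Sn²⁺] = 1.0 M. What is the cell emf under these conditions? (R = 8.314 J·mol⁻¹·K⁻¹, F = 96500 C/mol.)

The Sn²⁺/Sn couple has the higher reduction potential and acts as the cathode, so E°_cell = -0.14 − (-0.76) = 0.62 V.
Balancing electrons gives n = 2; the reaction quotient is Q = [Zn²⁺]/[Sn²⁺] = 0.100.
E = E° − (RT/nF) ln Q = 0.62 − (8.314×273)/(2×96500) × (-2.303) = 0.620 + 0.027 = 0.647 V.

0.647 V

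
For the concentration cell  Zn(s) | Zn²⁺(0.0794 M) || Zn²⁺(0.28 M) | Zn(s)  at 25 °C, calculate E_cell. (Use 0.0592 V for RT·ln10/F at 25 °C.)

0.016 V

Both half-cells are Zn²⁺/Zn, so E°_cell = 0. The concentrated side is the cathode; the cell reaction moves Zn²⁺ from high to low concentration with n = 2.
Q = [Zn²⁺]_dilute/[Zn²⁺]_conc = 0.0794/0.28 = 0.284.
E = 0 − (0.0592/2) log Q = −(0.0592/2)(-0.547) = 0.0162 V.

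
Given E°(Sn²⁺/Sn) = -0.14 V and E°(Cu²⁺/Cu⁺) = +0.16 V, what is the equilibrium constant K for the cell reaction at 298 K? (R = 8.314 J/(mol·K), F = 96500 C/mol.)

E°_cell = +0.16 − (-0.14) = 0.30 V, with n = 2 electrons transferred.
At equilibrium E = 0, so the Nernst equation gives ln K = nFE°/RT = (2)(96500)(0.30)/((8.314)(298)) = 23.37.
K = e^23.37 = 1.4 × 10^10.

1.4 × 10^10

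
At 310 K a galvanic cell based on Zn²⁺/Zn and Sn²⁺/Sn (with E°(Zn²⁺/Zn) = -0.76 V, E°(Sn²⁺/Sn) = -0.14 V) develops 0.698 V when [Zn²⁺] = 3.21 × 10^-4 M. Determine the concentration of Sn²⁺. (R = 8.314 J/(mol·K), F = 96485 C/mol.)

0.11 M

From the Nernst equation, ln Q = nF(E° − E)/RT = 2×96485×(0.62 − 0.698)/(8.314×310) = -5.840, so Q = 0.00291.
With Q = [Zn²⁺]/[Sn²⁺] and the known concentrations, [Sn²⁺] in the denominator gives [Sn²⁺] = 0.11 M.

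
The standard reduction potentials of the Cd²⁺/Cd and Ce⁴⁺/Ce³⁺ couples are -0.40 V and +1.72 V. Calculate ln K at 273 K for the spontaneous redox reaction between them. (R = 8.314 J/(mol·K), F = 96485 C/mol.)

E°_cell = +1.72 − (-0.40) = 2.12 V, with n = 2 electrons transferred.
At equilibrium E = 0, so the Nernst equation gives ln K = nFE°/RT = (2)(96485)(2.12)/((8.314)(273)) = 180.24.

ln K = 180.2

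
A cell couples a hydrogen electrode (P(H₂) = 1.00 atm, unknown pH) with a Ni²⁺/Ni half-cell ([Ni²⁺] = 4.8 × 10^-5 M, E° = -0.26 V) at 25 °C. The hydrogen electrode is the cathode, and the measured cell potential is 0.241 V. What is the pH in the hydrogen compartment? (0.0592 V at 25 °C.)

E°_cell = 0.26 V and n = 2.
log Q = n(E° − E)/0.0592 = 2×(0.26 − 0.241)/0.0592 = 0.642.
With Q = [Ni²⁺]·P(H₂) / [H⁺]^2, solving for [H⁺] gives log[H⁺] = -2.480, so pH = 2.48.

pH = 2.48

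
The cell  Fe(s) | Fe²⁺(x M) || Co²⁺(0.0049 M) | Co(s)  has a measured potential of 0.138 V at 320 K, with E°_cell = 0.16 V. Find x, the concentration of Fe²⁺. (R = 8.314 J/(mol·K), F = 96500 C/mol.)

From the Nernst equation, ln Q = nF(E° − E)/RT = 2×96500×(0.16 − 0.138)/(8.314×320) = 1.596, so Q = 4.93.
With Q = [Fe²⁺]/[Co²⁺] and the known concentrations, [Fe²⁺] in the numerator gives [Fe²⁺] = 0.024 M.

0.024 M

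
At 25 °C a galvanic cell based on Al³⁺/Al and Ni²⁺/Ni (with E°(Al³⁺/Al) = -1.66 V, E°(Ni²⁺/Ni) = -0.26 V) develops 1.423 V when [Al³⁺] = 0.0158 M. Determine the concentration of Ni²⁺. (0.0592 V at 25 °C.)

0.38 M

From the Nernst equation, log Q = n(E° − E)/0.0592 = 6(1.40 − 1.423)/0.0592 = -2.331, so Q = 0.00467.
With Q = [Al³⁺]^2/[Ni²⁺]^3 and the known concentrations, [Ni²⁺]^3 in the denominator gives [Ni²⁺] = 0.38 M.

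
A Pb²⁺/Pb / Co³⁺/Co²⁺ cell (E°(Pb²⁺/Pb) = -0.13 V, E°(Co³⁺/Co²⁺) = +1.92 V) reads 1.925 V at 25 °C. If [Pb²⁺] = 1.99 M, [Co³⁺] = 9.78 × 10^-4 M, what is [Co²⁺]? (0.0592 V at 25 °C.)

0.09 M

From the Nernst equation, log Q = n(E° − E)/0.0592 = 2(2.05 − 1.925)/0.0592 = 4.223, so Q = 1.67 × 10^4.
With Q = [Pb²⁺]·[Co²⁺]^2/[Co³⁺]^2 and the known concentrations, [Co²⁺]^2 in the numerator gives [Co²⁺] = 0.09 M.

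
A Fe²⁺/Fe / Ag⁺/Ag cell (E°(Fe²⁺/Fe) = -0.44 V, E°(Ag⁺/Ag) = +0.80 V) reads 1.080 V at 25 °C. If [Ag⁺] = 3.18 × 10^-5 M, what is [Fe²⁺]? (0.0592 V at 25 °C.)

2.6 × 10^-4 M

From the Nernst equation, log Q = n(E° − E)/0.0592 = 2(1.24 − 1.080)/0.0592 = 5.405, so Q = 2.54 × 10^5.
With Q = [Fe²⁺]/[Ag⁺]^2 and the known concentrations, [Fe²⁺] in the numerator gives [Fe²⁺] = 2.6 × 10^-4 M.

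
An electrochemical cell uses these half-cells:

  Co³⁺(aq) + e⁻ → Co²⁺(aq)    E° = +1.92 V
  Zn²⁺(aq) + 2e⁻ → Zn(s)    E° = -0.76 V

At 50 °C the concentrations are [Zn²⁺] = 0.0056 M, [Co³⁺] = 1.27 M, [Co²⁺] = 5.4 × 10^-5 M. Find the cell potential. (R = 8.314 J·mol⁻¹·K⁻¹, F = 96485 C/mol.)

3.03 V

The Co³⁺/Co²⁺ couple has the higher reduction potential and acts as the cathode, so E°_cell = +1.92 − (-0.76) = 2.68 V.
Balancing electrons gives n = 2; the reaction quotient is Q = [Zn²⁺]·[Co²⁺]^2/[Co³⁺]^2 = 1.01 × 10^-11.
E = E° − (RT/nF) ln Q = 2.68 − (8.314×323)/(2×96485) × (-25.316) = 2.680 + 0.352 = 3.032 V.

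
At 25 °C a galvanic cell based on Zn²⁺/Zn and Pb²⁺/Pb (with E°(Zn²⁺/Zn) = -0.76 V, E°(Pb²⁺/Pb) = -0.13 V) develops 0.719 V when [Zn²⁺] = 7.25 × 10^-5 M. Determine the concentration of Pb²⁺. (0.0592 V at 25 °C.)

From the Nernst equation, log Q = n(E° − E)/0.0592 = 2(0.63 − 0.719)/0.0592 = -3.007, so Q = 9.85 × 10^-4.
With Q = [Zn²⁺]/[Pb²⁺] and the known concentrations, [Pb²⁺] in the denominator gives [Pb²⁺] = 0.074 M.

0.074 M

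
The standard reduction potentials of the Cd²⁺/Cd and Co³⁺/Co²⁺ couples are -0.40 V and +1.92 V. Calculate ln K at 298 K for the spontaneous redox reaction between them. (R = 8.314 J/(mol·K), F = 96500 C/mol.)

E°_cell = +1.92 − (-0.40) = 2.32 V, with n = 2 electrons transferred.
At equilibrium E = 0, so the Nernst equation gives ln K = nFE°/RT = (2)(96500)(2.32)/((8.314)(298)) = 180.73.

ln K = 180.7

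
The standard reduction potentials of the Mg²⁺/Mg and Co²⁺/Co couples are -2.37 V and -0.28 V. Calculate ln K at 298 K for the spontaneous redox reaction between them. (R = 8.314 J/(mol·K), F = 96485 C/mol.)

ln K = 162.8

E°_cell = -0.28 − (-2.37) = 2.09 V, with n = 2 electrons transferred.
At equilibrium E = 0, so the Nernst equation gives ln K = nFE°/RT = (2)(96485)(2.09)/((8.314)(298)) = 162.78.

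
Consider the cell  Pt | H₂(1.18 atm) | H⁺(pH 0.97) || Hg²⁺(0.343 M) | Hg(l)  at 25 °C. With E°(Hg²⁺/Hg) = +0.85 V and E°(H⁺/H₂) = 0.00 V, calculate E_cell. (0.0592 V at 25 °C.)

0.90 V

The Hg²⁺/Hg couple is the cathode, so E°_cell = 0.85 V; n = 2.
[H⁺] = 10^(−0.97) = 0.11 M, and Q = [H⁺]^2 / ([Hg²⁺]·P(H₂)) = 0.0284.
E = E° − (0.0592/2) log Q = 0.85 − (0.0592/2)(-1.547) = 0.896 V.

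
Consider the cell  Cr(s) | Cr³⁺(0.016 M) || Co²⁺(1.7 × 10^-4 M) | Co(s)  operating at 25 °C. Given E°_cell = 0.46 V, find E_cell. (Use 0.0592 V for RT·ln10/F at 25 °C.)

Balancing electrons gives n = 6; the reaction quotient is Q = [Cr³⁺]^2/[Co²⁺]^3 = 5.21 × 10^7.
At 25 °C, E = E° − (0.0592/n) log Q = 0.46 − (0.0592/6)(7.717) = 0.460 − 0.076 = 0.384 V.

0.384 V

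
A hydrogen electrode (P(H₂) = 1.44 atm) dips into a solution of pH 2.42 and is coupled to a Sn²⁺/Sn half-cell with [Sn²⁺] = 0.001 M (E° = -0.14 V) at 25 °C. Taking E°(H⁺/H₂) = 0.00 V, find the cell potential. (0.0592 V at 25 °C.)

The hydrogen couple is the cathode, so E°_cell = 0.14 V; n = 2.
[H⁺] = 10^(−2.42) = 0.0038 M, and Q = [Sn²⁺]·P(H₂) / [H⁺]^2 = 99.6.
E = E° − (0.0592/2) log Q = 0.14 − (0.0592/2)(1.998) = 0.081 V.

0.081 V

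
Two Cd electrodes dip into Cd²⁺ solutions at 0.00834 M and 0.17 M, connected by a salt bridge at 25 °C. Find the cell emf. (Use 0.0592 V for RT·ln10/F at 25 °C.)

Both half-cells are Cd²⁺/Cd, so E°_cell = 0. The concentrated side is the cathode; the cell reaction moves Cd²⁺ from high to low concentration with n = 2.
Q = [Cd²⁺]_dilute/[Cd²⁺]_conc = 0.00834/0.17 = 0.0491.
E = 0 − (0.0592/2) log Q = −(0.0592/2)(-1.309) = 0.0387 V.

0.039 V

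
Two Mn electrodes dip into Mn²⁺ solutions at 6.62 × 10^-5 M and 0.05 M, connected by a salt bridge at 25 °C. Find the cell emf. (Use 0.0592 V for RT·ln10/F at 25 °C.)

0.085 V

Both half-cells are Mn²⁺/Mn, so E°_cell = 0. The concentrated side is the cathode; the cell reaction moves Mn²⁺ from high to low concentration with n = 2.
Q = [Mn²⁺]_dilute/[Mn²⁺]_conc = 6.62 × 10^-5/0.05 = 0.00132.
E = 0 − (0.0592/2) log Q = −(0.0592/2)(-2.878) = 0.0852 V.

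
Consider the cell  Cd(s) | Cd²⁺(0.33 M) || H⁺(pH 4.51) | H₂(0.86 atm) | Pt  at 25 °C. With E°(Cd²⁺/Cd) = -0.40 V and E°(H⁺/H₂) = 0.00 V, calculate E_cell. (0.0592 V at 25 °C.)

The hydrogen couple is the cathode, so E°_cell = 0.40 V; n = 2.
[H⁺] = 10^(−4.51) = 3.1 × 10^-5 M, and Q = [Cd²⁺]·P(H₂) / [H⁺]^2 = 2.97 × 10^8.
E = E° − (0.0592/2) log Q = 0.40 − (0.0592/2)(8.473) = 0.149 V.

0.15 V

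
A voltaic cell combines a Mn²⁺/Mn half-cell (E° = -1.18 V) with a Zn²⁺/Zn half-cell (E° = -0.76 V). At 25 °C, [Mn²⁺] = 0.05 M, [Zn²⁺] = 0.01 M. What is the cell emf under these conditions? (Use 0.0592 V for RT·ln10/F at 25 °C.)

The Zn²⁺/Zn couple has the higher reduction potential and acts as the cathode, so E°_cell = -0.76 − (-1.18) = 0.42 V.
Balancing electrons gives n = 2; the reaction quotient is Q = [Mn²⁺]/[Zn²⁺] = 5.00.
At 25 °C, E = E° − (0.0592/n) log Q = 0.42 − (0.0592/2)(0.699) = 0.420 − 0.021 = 0.399 V.

0.399 V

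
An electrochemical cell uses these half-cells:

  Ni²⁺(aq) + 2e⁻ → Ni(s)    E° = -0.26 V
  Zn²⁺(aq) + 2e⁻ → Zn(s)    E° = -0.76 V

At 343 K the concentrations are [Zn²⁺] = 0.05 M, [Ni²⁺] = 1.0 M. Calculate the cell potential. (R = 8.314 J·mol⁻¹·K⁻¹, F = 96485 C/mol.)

0.544 V

The Ni²⁺/Ni couple has the higher reduction potential and acts as the cathode, so E°_cell = -0.26 − (-0.76) = 0.50 V.
Balancing electrons gives n = 2; the reaction quotient is Q = [Zn²⁺]/[Ni²⁺] = 0.0500.
E = E° − (RT/nF) ln Q = 0.50 − (8.314×343)/(2×96485) × (-2.996) = 0.500 + 0.044 = 0.544 V.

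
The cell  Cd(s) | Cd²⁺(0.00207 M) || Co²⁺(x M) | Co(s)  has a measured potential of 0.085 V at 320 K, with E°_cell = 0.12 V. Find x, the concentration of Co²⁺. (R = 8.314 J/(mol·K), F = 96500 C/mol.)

From the Nernst equation, ln Q = nF(E° − E)/RT = 2×96500×(0.12 − 0.085)/(8.314×320) = 2.539, so Q = 12.7.
With Q = [Cd²⁺]/[Co²⁺] and the known concentrations, [Co²⁺] in the denominator gives [Co²⁺] = 1.6 × 10^-4 M.

1.6 × 10^-4 M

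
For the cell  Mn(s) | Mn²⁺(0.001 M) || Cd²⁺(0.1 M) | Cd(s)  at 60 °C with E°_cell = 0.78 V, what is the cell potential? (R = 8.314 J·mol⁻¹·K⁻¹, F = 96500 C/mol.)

0.846 V

Balancing electrons gives n = 2; the reaction quotient is Q = [Mn²⁺]/[Cd²⁺] = 0.0100.
E = E° − (RT/nF) ln Q = 0.78 − (8.314×333)/(2×96500) × (-4.605) = 0.780 + 0.066 = 0.846 V.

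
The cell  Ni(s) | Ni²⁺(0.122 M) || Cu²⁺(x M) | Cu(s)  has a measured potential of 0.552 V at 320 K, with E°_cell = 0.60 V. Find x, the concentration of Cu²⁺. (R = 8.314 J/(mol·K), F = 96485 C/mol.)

From the Nernst equation, ln Q = nF(E° − E)/RT = 2×96485×(0.60 − 0.552)/(8.314×320) = 3.482, so Q = 32.5.
With Q = [Ni²⁺]/[Cu²⁺] and the known concentrations, [Cu²⁺] in the denominator gives [Cu²⁺] = 0.0038 M.

0.0038 M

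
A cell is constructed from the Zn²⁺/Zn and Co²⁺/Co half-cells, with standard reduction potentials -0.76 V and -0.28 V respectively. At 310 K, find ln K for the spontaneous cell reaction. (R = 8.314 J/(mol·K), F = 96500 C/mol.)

E°_cell = -0.28 − (-0.76) = 0.48 V, with n = 2 electrons transferred.
At equilibrium E = 0, so the Nernst equation gives ln K = nFE°/RT = (2)(96500)(0.48)/((8.314)(310)) = 35.94.

ln K = 35.9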